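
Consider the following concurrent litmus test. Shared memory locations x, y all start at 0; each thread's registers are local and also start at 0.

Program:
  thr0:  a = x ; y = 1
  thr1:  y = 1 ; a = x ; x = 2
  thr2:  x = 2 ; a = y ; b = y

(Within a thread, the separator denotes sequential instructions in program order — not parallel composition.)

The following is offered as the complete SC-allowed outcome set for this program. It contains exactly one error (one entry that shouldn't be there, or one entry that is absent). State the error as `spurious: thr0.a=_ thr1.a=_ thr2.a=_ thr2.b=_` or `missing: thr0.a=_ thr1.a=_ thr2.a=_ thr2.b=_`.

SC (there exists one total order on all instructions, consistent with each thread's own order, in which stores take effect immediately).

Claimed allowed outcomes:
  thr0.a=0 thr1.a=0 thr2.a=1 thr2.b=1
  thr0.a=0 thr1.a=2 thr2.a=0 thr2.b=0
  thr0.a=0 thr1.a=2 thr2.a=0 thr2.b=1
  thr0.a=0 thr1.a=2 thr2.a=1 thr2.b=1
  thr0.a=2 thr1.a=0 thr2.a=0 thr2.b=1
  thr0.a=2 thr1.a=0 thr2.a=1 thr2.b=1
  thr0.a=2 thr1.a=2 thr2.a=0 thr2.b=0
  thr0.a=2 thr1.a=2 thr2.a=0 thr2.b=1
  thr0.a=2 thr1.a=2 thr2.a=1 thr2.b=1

spurious: thr0.a=2 thr1.a=0 thr2.a=0 thr2.b=1

outcome vector order: (thr0.a,thr1.a,thr2.a,thr2.b)
SC: 8 outcomes — {(0,0,1,1), (0,2,0,0), (0,2,0,1), (0,2,1,1), (2,0,1,1), (2,2,0,0), (2,2,0,1), (2,2,1,1)}
claimed∖SC = {(2,0,0,1)}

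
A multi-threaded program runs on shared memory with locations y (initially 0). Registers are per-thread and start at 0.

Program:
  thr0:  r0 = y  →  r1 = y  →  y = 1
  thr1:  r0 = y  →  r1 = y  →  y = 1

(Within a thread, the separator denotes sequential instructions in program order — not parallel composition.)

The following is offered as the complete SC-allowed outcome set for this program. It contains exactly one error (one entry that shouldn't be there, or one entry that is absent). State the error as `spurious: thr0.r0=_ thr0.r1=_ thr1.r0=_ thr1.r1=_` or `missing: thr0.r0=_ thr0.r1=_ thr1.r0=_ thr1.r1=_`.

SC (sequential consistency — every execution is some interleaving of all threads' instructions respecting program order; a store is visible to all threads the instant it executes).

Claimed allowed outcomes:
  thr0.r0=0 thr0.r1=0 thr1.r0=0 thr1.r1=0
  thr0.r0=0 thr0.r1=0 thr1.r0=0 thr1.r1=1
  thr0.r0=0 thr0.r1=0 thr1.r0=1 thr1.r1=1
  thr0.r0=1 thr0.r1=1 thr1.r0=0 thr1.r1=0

outcome vector order: (thr0.r0,thr0.r1,thr1.r0,thr1.r1)
[SC] allowed = {0000; 0001; 0011; 0100; 1100}
SC∖claimed = {0100}

missing: thr0.r0=0 thr0.r1=1 thr1.r0=0 thr1.r1=0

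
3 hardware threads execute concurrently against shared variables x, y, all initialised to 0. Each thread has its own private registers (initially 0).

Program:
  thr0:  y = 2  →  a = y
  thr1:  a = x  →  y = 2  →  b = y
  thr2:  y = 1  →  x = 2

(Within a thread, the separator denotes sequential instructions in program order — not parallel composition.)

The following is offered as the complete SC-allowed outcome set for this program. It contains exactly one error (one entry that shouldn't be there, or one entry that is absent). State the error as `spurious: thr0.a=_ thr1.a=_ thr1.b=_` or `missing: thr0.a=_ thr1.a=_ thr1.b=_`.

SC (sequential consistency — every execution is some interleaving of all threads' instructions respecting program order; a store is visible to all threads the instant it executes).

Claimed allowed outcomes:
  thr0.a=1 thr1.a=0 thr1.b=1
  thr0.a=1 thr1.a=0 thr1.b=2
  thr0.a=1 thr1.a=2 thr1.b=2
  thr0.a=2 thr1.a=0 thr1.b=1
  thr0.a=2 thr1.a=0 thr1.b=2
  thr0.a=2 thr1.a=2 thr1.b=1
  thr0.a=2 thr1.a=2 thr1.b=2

outcome vector order: (thr0.a,thr1.a,thr1.b)
[SC] allowed = {(1,0,1) (1,0,2) (1,2,2) (2,0,1) (2,0,2) (2,2,2)}
claimed∖SC = {(2,2,1)}

spurious: thr0.a=2 thr1.a=2 thr1.b=1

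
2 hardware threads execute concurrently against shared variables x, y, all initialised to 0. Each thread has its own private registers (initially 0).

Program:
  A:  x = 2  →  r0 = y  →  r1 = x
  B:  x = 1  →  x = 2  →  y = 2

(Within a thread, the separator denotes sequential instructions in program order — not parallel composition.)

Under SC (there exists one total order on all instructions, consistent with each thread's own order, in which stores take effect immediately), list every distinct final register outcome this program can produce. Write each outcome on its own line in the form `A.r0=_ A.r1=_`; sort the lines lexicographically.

A.r0=0 A.r1=1
A.r0=0 A.r1=2
A.r0=2 A.r1=2

outcome vector order: (A.r0,A.r1)
|SC outcomes| = 3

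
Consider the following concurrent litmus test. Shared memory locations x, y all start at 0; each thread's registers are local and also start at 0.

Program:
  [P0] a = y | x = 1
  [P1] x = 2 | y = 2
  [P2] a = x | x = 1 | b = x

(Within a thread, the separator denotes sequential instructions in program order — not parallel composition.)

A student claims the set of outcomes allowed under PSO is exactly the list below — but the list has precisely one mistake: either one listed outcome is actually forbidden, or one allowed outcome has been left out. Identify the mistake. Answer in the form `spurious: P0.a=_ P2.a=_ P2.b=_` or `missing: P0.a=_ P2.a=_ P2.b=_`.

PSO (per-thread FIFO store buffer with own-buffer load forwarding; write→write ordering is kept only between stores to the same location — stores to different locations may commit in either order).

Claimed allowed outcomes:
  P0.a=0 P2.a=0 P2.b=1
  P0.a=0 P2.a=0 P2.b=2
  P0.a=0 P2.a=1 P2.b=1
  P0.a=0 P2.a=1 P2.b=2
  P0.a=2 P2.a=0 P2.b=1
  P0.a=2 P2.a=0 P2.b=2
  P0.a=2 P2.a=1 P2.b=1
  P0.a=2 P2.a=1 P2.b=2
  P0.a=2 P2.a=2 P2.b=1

outcome vector order: (P0.a,P2.a,P2.b)
PSO (10): 001; 002; 011; 012; 021; 201; 202; 211; 212; 221
PSO∖claimed = {021}

missing: P0.a=0 P2.a=2 P2.b=1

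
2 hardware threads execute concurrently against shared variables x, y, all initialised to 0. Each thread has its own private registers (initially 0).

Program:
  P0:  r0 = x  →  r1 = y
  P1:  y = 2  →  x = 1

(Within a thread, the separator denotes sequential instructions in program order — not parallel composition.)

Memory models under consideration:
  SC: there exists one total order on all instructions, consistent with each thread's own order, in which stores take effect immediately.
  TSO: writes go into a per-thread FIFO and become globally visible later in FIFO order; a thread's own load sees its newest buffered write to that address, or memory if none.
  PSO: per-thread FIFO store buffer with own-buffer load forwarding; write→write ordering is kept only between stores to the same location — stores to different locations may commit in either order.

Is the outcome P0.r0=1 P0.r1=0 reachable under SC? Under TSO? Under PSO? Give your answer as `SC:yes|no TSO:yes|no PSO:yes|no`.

SC:no TSO:no PSO:yes

outcome vector order: (P0.r0,P0.r1)
under SC → 00; 02; 12
under TSO → 00; 02; 12
under PSO → 00; 02; 10; 12
target 10 ∈ {PSO}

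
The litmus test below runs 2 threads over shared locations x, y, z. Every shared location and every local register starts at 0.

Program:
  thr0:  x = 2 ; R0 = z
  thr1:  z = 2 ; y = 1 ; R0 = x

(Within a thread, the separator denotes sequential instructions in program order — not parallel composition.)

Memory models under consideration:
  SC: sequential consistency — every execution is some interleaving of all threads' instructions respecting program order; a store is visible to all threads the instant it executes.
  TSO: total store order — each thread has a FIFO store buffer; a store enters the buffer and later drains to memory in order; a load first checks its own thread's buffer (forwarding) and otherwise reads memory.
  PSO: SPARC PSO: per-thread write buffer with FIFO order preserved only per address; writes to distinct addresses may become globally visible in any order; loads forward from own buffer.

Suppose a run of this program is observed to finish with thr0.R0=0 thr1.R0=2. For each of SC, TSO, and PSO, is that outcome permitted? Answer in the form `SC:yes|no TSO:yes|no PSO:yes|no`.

SC:yes TSO:yes PSO:yes

outcome vector order: (thr0.R0,thr1.R0)
SC: 3 outcomes — {<0 2> <2 0> <2 2>}
TSO: 4 outcomes — {<0 0> <0 2> <2 0> <2 2>}
PSO: 4 outcomes — {<0 0> <0 2> <2 0> <2 2>}
target <0 2> ∈ {SC,TSO,PSO}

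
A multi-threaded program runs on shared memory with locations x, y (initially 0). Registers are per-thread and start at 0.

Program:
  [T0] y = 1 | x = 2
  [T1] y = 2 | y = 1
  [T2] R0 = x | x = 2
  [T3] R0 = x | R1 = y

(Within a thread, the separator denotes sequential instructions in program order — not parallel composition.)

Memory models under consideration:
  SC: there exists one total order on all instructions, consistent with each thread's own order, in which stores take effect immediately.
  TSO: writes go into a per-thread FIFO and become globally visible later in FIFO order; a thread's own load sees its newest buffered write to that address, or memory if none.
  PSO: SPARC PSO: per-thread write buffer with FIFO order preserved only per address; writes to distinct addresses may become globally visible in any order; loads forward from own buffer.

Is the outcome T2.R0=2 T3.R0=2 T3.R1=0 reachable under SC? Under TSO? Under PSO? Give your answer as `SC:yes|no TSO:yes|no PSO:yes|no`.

outcome vector order: (T2.R0,T3.R0,T3.R1)
SC (11): <0 0 0> <0 0 1> <0 0 2> <0 2 0> <0 2 1> <0 2 2> <2 0 0> <2 0 1> <2 0 2> <2 2 1> <2 2 2>
TSO (11): <0 0 0> <0 0 1> <0 0 2> <0 2 0> <0 2 1> <0 2 2> <2 0 0> <2 0 1> <2 0 2> <2 2 1> <2 2 2>
PSO (12): <0 0 0> <0 0 1> <0 0 2> <0 2 0> <0 2 1> <0 2 2> <2 0 0> <2 0 1> <2 0 2> <2 2 0> <2 2 1> <2 2 2>
target <2 2 0> ∈ {PSO}

SC:no TSO:no PSO:yes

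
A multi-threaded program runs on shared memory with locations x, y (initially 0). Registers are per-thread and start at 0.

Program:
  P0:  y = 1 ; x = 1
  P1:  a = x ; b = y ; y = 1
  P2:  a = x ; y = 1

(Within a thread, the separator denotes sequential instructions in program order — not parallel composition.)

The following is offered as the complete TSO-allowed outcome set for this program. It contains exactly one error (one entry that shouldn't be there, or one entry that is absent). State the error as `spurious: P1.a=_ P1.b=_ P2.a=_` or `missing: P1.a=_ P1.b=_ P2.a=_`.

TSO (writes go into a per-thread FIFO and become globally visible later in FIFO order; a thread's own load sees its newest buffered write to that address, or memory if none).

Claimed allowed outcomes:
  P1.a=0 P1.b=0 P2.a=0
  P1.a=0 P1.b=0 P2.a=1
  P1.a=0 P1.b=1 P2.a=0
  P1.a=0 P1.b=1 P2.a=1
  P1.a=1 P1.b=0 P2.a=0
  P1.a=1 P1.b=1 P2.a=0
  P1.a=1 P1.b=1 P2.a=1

outcome vector order: (P1.a,P1.b,P2.a)
TSO (6): 0/0/0; 0/0/1; 0/1/0; 0/1/1; 1/1/0; 1/1/1
claimed∖TSO = {1/0/0}

spurious: P1.a=1 P1.b=0 P2.a=0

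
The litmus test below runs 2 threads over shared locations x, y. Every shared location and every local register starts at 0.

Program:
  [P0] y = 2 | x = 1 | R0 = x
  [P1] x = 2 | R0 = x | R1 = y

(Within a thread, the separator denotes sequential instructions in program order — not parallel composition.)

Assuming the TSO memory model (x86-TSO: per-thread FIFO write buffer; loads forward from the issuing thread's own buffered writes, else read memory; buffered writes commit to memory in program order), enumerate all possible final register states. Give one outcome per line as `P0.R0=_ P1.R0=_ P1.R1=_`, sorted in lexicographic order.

outcome vector order: (P0.R0,P1.R0,P1.R1)
|TSO outcomes| = 5

P0.R0=1 P1.R0=1 P1.R1=2
P0.R0=1 P1.R0=2 P1.R1=0
P0.R0=1 P1.R0=2 P1.R1=2
P0.R0=2 P1.R0=2 P1.R1=0
P0.R0=2 P1.R0=2 P1.R1=2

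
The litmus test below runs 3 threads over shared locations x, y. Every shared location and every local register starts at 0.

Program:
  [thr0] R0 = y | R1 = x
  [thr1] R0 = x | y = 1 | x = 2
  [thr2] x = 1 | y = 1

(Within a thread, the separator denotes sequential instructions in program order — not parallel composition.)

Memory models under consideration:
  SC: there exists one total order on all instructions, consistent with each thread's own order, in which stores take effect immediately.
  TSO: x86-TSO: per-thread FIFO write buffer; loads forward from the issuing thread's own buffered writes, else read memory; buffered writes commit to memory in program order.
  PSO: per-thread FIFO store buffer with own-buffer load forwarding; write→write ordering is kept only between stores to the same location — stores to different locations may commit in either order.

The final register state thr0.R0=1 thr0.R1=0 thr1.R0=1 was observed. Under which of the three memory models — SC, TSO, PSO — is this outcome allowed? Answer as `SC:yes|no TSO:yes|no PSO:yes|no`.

SC:no TSO:no PSO:yes

outcome vector order: (thr0.R0,thr0.R1,thr1.R0)
under SC → 0/0/0, 0/0/1, 0/1/0, 0/1/1, 0/2/0, 0/2/1, 1/0/0, 1/1/0, 1/1/1, 1/2/0, 1/2/1
under TSO → 0/0/0, 0/0/1, 0/1/0, 0/1/1, 0/2/0, 0/2/1, 1/0/0, 1/1/0, 1/1/1, 1/2/0, 1/2/1
under PSO → 0/0/0, 0/0/1, 0/1/0, 0/1/1, 0/2/0, 0/2/1, 1/0/0, 1/0/1, 1/1/0, 1/1/1, 1/2/0, 1/2/1
target 1/0/1 ∈ {PSO}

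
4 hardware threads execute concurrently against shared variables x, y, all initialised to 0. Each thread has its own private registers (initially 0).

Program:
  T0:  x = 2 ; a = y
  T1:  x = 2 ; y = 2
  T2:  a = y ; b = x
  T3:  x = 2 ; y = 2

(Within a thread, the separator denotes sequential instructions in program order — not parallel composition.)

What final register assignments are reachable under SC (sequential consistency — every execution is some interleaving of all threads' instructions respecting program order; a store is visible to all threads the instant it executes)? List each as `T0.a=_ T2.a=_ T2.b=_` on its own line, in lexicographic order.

outcome vector order: (T0.a,T2.a,T2.b)
|SC outcomes| = 6

T0.a=0 T2.a=0 T2.b=0
T0.a=0 T2.a=0 T2.b=2
T0.a=0 T2.a=2 T2.b=2
T0.a=2 T2.a=0 T2.b=0
T0.a=2 T2.a=0 T2.b=2
T0.a=2 T2.a=2 T2.b=2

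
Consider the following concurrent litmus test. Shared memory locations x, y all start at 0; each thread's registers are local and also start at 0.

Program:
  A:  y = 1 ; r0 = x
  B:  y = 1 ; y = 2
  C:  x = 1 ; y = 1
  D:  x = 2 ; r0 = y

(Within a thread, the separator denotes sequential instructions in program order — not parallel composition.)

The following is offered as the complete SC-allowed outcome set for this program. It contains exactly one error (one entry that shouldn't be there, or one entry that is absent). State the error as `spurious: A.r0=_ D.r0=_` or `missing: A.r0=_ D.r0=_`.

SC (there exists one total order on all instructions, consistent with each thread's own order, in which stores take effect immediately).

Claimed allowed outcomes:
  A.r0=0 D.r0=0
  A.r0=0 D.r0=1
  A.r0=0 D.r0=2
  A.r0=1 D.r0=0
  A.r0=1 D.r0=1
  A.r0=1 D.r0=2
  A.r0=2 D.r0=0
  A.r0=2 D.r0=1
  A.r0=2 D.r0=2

spurious: A.r0=0 D.r0=0

outcome vector order: (A.r0,D.r0)
under SC → <0 1>; <0 2>; <1 0>; <1 1>; <1 2>; <2 0>; <2 1>; <2 2>
claimed∖SC = {<0 0>}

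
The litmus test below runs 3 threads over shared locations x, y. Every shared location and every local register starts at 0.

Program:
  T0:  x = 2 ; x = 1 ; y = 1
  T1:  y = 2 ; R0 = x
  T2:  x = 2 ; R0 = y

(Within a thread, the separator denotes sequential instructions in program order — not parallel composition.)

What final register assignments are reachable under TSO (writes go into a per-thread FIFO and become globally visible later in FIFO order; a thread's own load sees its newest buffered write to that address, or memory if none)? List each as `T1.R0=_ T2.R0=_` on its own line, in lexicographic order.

outcome vector order: (T1.R0,T2.R0)
|TSO outcomes| = 9

T1.R0=0 T2.R0=0
T1.R0=0 T2.R0=1
T1.R0=0 T2.R0=2
T1.R0=1 T2.R0=0
T1.R0=1 T2.R0=1
T1.R0=1 T2.R0=2
T1.R0=2 T2.R0=0
T1.R0=2 T2.R0=1
T1.R0=2 T2.R0=2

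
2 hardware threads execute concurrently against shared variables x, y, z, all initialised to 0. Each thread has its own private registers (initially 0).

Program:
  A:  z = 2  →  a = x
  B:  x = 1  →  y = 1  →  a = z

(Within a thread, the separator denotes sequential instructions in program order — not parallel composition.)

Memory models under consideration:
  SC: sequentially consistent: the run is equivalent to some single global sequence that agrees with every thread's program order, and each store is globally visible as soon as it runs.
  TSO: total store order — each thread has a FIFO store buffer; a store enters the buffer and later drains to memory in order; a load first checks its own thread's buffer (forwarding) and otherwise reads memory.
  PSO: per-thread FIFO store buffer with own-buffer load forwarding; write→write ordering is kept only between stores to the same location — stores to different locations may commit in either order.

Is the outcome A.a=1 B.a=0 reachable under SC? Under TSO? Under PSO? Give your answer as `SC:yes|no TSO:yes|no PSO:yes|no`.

SC:yes TSO:yes PSO:yes

outcome vector order: (A.a,B.a)
SC (3): 02; 10; 12
TSO (4): 00; 02; 10; 12
PSO (4): 00; 02; 10; 12
target 10 ∈ {SC,TSO,PSO}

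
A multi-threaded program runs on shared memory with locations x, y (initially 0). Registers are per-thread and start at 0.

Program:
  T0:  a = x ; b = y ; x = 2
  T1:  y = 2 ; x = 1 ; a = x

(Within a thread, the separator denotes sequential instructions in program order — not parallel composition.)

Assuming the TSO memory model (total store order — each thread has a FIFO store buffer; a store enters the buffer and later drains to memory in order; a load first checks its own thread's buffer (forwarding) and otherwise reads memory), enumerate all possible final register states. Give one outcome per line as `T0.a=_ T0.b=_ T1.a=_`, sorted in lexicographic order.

T0.a=0 T0.b=0 T1.a=1
T0.a=0 T0.b=0 T1.a=2
T0.a=0 T0.b=2 T1.a=1
T0.a=0 T0.b=2 T1.a=2
T0.a=1 T0.b=2 T1.a=1
T0.a=1 T0.b=2 T1.a=2

outcome vector order: (T0.a,T0.b,T1.a)
|TSO outcomes| = 6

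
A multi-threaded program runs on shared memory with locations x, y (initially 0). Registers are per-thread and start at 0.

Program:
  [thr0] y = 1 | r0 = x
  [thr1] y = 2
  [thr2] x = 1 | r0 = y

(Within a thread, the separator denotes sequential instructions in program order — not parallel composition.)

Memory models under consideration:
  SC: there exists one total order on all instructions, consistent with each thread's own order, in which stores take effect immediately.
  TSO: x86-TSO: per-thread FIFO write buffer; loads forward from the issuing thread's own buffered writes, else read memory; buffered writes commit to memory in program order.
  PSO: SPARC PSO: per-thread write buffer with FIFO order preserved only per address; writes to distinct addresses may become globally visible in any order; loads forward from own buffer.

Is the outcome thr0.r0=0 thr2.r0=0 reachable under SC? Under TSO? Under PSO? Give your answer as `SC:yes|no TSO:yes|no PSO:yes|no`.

outcome vector order: (thr0.r0,thr2.r0)
under SC → 01, 02, 10, 11, 12
under TSO → 00, 01, 02, 10, 11, 12
under PSO → 00, 01, 02, 10, 11, 12
target 00 ∈ {TSO,PSO}

SC:no TSO:yes PSO:yes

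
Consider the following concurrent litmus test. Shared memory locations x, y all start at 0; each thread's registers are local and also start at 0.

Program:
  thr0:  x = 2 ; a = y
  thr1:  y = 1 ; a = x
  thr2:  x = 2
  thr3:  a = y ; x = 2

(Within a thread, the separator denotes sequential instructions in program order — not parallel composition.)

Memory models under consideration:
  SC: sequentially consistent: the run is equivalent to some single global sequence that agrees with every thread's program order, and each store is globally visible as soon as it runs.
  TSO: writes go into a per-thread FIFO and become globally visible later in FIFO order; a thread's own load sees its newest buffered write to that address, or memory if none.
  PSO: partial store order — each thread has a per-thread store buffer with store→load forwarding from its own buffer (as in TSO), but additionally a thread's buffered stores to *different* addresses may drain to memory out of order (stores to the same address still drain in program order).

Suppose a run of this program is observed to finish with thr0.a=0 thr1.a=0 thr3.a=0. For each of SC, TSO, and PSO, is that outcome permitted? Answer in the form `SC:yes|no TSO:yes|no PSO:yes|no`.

SC:no TSO:yes PSO:yes

outcome vector order: (thr0.a,thr1.a,thr3.a)
SC: 6 outcomes — {0/2/0, 0/2/1, 1/0/0, 1/0/1, 1/2/0, 1/2/1}
TSO: 8 outcomes — {0/0/0, 0/0/1, 0/2/0, 0/2/1, 1/0/0, 1/0/1, 1/2/0, 1/2/1}
PSO: 8 outcomes — {0/0/0, 0/0/1, 0/2/0, 0/2/1, 1/0/0, 1/0/1, 1/2/0, 1/2/1}
target 0/0/0 ∈ {TSO,PSO}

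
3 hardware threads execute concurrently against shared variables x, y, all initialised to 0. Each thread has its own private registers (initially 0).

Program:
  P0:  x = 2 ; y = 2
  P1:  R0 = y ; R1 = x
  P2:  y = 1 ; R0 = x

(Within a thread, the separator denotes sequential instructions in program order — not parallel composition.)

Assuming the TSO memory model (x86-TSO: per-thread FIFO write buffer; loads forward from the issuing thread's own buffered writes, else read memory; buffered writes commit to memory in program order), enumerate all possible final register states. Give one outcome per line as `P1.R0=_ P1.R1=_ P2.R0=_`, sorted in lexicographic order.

P1.R0=0 P1.R1=0 P2.R0=0
P1.R0=0 P1.R1=0 P2.R0=2
P1.R0=0 P1.R1=2 P2.R0=0
P1.R0=0 P1.R1=2 P2.R0=2
P1.R0=1 P1.R1=0 P2.R0=0
P1.R0=1 P1.R1=0 P2.R0=2
P1.R0=1 P1.R1=2 P2.R0=0
P1.R0=1 P1.R1=2 P2.R0=2
P1.R0=2 P1.R1=2 P2.R0=0
P1.R0=2 P1.R1=2 P2.R0=2

outcome vector order: (P1.R0,P1.R1,P2.R0)
|TSO outcomes| = 10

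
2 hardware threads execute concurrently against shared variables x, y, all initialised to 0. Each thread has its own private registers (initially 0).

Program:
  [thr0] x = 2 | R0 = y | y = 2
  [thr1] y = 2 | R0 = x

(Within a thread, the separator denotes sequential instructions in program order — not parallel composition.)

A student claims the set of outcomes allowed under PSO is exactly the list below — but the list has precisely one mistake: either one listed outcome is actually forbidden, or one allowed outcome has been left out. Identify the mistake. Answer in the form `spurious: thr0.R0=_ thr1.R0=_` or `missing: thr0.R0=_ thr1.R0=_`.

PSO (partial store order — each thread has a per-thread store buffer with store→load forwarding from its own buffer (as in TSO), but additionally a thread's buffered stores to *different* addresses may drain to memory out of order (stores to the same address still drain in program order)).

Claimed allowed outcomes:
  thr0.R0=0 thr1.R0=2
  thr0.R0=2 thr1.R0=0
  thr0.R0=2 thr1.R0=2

missing: thr0.R0=0 thr1.R0=0

outcome vector order: (thr0.R0,thr1.R0)
PSO (4): <0 0>; <0 2>; <2 0>; <2 2>
PSO∖claimed = {<0 0>}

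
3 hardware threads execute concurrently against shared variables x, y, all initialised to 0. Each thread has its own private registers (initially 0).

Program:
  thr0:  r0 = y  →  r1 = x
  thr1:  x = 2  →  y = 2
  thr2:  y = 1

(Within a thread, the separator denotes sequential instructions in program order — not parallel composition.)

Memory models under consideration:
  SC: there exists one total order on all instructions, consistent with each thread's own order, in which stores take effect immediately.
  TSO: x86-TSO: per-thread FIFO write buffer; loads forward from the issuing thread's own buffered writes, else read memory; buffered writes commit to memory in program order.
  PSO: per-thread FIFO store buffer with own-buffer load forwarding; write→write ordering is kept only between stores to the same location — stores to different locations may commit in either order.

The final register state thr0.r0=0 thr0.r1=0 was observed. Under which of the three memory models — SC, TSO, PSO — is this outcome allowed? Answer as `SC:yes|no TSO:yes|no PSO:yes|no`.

outcome vector order: (thr0.r0,thr0.r1)
SC (5): <0 0>; <0 2>; <1 0>; <1 2>; <2 2>
TSO (5): <0 0>; <0 2>; <1 0>; <1 2>; <2 2>
PSO (6): <0 0>; <0 2>; <1 0>; <1 2>; <2 0>; <2 2>
target <0 0> ∈ {SC,TSO,PSO}

SC:yes TSO:yes PSO:yes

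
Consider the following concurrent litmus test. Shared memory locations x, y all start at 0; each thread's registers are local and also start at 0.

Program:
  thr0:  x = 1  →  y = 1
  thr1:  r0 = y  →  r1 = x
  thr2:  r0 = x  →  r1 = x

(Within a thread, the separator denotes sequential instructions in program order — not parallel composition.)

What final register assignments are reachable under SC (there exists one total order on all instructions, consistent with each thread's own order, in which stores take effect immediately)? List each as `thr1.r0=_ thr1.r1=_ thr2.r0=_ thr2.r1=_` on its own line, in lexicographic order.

thr1.r0=0 thr1.r1=0 thr2.r0=0 thr2.r1=0
thr1.r0=0 thr1.r1=0 thr2.r0=0 thr2.r1=1
thr1.r0=0 thr1.r1=0 thr2.r0=1 thr2.r1=1
thr1.r0=0 thr1.r1=1 thr2.r0=0 thr2.r1=0
thr1.r0=0 thr1.r1=1 thr2.r0=0 thr2.r1=1
thr1.r0=0 thr1.r1=1 thr2.r0=1 thr2.r1=1
thr1.r0=1 thr1.r1=1 thr2.r0=0 thr2.r1=0
thr1.r0=1 thr1.r1=1 thr2.r0=0 thr2.r1=1
thr1.r0=1 thr1.r1=1 thr2.r0=1 thr2.r1=1

outcome vector order: (thr1.r0,thr1.r1,thr2.r0,thr2.r1)
|SC outcomes| = 9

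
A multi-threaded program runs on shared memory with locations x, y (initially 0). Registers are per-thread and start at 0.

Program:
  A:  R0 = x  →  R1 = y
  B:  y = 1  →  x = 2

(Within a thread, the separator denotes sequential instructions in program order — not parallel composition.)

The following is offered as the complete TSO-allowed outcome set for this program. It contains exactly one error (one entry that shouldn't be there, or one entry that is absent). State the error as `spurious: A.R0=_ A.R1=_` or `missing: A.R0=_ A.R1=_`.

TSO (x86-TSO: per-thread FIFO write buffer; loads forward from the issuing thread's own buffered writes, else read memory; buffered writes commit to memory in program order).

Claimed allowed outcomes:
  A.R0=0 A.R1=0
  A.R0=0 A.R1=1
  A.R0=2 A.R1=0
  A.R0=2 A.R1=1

spurious: A.R0=2 A.R1=0

outcome vector order: (A.R0,A.R1)
TSO: 3 outcomes — {(0,0) (0,1) (2,1)}
claimed∖TSO = {(2,0)}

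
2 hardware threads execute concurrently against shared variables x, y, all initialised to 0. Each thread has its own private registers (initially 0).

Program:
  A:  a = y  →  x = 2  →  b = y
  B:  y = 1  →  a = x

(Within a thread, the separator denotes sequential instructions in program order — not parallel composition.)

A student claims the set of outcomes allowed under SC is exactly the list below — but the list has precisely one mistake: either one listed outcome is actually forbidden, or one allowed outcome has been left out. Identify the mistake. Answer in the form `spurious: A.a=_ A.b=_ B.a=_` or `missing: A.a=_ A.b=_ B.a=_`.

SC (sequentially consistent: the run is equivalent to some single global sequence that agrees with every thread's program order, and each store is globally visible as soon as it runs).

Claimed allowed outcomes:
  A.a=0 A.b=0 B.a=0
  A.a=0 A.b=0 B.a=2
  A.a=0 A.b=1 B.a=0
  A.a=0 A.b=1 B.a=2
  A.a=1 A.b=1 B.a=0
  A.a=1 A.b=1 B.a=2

spurious: A.a=0 A.b=0 B.a=0

outcome vector order: (A.a,A.b,B.a)
SC (5): 002 010 012 110 112
claimed∖SC = {000}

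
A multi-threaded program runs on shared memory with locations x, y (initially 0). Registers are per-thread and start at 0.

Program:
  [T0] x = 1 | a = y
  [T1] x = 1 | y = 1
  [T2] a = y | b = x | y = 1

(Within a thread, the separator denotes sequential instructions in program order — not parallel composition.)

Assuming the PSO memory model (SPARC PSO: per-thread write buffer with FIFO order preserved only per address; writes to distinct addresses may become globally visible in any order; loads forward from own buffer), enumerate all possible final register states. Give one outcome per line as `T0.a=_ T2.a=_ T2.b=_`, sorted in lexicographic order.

T0.a=0 T2.a=0 T2.b=0
T0.a=0 T2.a=0 T2.b=1
T0.a=0 T2.a=1 T2.b=0
T0.a=0 T2.a=1 T2.b=1
T0.a=1 T2.a=0 T2.b=0
T0.a=1 T2.a=0 T2.b=1
T0.a=1 T2.a=1 T2.b=0
T0.a=1 T2.a=1 T2.b=1

outcome vector order: (T0.a,T2.a,T2.b)
|PSO outcomes| = 8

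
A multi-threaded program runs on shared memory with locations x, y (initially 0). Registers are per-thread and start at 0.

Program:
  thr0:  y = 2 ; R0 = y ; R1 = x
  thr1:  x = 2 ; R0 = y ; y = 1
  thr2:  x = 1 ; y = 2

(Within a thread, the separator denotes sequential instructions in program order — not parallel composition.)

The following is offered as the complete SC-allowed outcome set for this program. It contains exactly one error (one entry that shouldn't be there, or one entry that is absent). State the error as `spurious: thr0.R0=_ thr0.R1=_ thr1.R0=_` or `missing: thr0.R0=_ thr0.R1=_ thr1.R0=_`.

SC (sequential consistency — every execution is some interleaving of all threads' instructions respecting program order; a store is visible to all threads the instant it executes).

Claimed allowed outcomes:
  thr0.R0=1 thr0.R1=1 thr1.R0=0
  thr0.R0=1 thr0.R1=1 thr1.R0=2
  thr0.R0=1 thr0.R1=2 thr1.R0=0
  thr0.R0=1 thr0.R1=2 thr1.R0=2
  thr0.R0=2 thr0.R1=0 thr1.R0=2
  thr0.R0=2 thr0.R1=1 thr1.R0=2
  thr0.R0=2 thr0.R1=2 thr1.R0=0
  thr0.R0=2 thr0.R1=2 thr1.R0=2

outcome vector order: (thr0.R0,thr0.R1,thr1.R0)
under SC → (1,1,0); (1,1,2); (1,2,0); (1,2,2); (2,0,2); (2,1,0); (2,1,2); (2,2,0); (2,2,2)
SC∖claimed = {(2,1,0)}

missing: thr0.R0=2 thr0.R1=1 thr1.R0=0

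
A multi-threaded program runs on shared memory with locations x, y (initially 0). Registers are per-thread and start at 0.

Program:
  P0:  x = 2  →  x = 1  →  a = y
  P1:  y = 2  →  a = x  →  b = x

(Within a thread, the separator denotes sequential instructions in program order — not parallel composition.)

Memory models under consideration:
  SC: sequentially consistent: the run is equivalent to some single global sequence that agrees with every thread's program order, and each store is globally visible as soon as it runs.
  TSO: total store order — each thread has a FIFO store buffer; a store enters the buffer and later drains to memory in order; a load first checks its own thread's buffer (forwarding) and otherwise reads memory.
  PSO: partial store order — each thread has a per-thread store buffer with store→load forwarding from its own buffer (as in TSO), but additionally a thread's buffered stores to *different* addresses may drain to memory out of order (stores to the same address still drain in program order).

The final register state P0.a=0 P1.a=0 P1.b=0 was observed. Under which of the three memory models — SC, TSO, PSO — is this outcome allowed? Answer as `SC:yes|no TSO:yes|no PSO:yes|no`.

SC:no TSO:yes PSO:yes

outcome vector order: (P0.a,P1.a,P1.b)
SC (7): <0 1 1>; <2 0 0>; <2 0 1>; <2 0 2>; <2 1 1>; <2 2 1>; <2 2 2>
TSO (12): <0 0 0>; <0 0 1>; <0 0 2>; <0 1 1>; <0 2 1>; <0 2 2>; <2 0 0>; <2 0 1>; <2 0 2>; <2 1 1>; <2 2 1>; <2 2 2>
PSO (12): <0 0 0>; <0 0 1>; <0 0 2>; <0 1 1>; <0 2 1>; <0 2 2>; <2 0 0>; <2 0 1>; <2 0 2>; <2 1 1>; <2 2 1>; <2 2 2>
target <0 0 0> ∈ {TSO,PSO}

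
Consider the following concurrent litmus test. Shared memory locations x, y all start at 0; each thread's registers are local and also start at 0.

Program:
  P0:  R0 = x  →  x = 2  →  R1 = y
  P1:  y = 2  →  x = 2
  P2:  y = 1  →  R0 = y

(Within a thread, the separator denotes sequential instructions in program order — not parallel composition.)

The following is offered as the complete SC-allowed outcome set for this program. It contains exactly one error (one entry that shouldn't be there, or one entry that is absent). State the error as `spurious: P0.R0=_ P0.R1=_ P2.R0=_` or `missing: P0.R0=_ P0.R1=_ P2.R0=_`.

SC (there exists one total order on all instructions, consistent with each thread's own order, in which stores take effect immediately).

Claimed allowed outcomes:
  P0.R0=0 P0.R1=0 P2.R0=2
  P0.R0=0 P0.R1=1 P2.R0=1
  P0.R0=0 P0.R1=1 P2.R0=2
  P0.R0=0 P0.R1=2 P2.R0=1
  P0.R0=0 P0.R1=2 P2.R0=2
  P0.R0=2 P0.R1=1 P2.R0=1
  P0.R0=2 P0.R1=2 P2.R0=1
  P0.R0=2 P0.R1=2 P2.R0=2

missing: P0.R0=0 P0.R1=0 P2.R0=1

outcome vector order: (P0.R0,P0.R1,P2.R0)
SC: 9 outcomes — {0/0/1; 0/0/2; 0/1/1; 0/1/2; 0/2/1; 0/2/2; 2/1/1; 2/2/1; 2/2/2}
SC∖claimed = {0/0/1}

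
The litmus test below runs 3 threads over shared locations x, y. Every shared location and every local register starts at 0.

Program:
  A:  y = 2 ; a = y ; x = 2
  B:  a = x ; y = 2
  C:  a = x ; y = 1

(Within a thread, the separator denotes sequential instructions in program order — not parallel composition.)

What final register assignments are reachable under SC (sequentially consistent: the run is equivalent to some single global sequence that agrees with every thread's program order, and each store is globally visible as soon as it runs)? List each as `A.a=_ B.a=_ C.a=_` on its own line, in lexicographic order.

A.a=1 B.a=0 C.a=0
A.a=1 B.a=2 C.a=0
A.a=2 B.a=0 C.a=0
A.a=2 B.a=0 C.a=2
A.a=2 B.a=2 C.a=0
A.a=2 B.a=2 C.a=2

outcome vector order: (A.a,B.a,C.a)
|SC outcomes| = 6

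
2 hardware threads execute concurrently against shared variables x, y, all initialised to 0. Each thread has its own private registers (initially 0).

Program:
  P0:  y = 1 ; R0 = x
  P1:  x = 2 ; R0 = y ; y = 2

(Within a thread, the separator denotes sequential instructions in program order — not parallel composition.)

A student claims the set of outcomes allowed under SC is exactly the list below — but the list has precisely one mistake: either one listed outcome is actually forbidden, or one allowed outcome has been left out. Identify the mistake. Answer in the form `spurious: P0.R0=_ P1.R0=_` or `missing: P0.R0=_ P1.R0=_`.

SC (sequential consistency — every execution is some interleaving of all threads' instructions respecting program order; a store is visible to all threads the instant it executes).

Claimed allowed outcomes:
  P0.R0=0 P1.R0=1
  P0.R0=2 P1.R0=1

missing: P0.R0=2 P1.R0=0

outcome vector order: (P0.R0,P1.R0)
under SC → <0 1>; <2 0>; <2 1>
SC∖claimed = {<2 0>}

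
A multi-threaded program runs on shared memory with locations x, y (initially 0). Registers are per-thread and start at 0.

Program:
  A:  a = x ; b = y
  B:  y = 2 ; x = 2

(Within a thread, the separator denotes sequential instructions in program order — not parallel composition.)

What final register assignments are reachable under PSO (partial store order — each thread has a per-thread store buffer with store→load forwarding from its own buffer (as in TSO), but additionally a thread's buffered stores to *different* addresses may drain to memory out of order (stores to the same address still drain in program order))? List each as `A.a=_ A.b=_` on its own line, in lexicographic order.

outcome vector order: (A.a,A.b)
|PSO outcomes| = 4

A.a=0 A.b=0
A.a=0 A.b=2
A.a=2 A.b=0
A.a=2 A.b=2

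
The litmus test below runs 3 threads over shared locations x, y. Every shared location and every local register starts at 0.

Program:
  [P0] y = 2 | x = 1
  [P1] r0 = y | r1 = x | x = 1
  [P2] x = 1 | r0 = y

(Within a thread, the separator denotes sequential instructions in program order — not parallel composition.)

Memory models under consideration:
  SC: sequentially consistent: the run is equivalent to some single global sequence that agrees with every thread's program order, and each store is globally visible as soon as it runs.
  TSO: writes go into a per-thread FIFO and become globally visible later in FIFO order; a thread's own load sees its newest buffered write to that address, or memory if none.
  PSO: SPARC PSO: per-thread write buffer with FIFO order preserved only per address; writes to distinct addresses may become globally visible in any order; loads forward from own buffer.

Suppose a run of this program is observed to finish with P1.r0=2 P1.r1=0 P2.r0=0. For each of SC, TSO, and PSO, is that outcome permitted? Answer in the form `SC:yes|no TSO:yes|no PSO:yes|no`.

SC:no TSO:yes PSO:yes

outcome vector order: (P1.r0,P1.r1,P2.r0)
SC (7): 000, 002, 010, 012, 202, 210, 212
TSO (8): 000, 002, 010, 012, 200, 202, 210, 212
PSO (8): 000, 002, 010, 012, 200, 202, 210, 212
target 200 ∈ {TSO,PSO}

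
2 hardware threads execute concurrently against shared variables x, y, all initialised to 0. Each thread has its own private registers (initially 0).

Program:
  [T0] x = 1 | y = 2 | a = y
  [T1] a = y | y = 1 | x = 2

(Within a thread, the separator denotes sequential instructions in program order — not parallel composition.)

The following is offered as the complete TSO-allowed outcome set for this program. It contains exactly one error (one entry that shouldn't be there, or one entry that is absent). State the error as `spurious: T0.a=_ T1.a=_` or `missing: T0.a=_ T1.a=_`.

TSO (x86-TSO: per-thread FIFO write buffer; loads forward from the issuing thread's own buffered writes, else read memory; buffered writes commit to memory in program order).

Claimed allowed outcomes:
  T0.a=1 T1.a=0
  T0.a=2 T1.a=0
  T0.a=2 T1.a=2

outcome vector order: (T0.a,T1.a)
TSO: 4 outcomes — {<1 0> <1 2> <2 0> <2 2>}
TSO∖claimed = {<1 2>}

missing: T0.a=1 T1.a=2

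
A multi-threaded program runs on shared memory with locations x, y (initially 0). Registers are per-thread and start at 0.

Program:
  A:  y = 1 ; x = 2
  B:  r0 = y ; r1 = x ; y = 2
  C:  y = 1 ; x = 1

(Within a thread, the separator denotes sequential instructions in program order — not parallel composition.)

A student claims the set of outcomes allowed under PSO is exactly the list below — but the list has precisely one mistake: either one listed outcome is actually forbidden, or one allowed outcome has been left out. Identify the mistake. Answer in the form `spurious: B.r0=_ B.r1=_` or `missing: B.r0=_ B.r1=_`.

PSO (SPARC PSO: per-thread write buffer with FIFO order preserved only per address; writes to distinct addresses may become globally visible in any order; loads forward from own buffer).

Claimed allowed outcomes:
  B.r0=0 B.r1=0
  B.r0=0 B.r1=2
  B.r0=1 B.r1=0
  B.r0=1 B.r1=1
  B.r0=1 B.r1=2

outcome vector order: (B.r0,B.r1)
PSO (6): (0,0), (0,1), (0,2), (1,0), (1,1), (1,2)
PSO∖claimed = {(0,1)}

missing: B.r0=0 B.r1=1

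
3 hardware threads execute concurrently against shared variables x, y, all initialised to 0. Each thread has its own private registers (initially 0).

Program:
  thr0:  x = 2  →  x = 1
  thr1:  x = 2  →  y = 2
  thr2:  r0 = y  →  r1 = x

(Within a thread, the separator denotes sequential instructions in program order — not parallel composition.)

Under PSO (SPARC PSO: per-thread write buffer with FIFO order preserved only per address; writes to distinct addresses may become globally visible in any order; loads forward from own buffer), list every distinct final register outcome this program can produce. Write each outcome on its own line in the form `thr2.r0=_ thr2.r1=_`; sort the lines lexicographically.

outcome vector order: (thr2.r0,thr2.r1)
|PSO outcomes| = 6

thr2.r0=0 thr2.r1=0
thr2.r0=0 thr2.r1=1
thr2.r0=0 thr2.r1=2
thr2.r0=2 thr2.r1=0
thr2.r0=2 thr2.r1=1
thr2.r0=2 thr2.r1=2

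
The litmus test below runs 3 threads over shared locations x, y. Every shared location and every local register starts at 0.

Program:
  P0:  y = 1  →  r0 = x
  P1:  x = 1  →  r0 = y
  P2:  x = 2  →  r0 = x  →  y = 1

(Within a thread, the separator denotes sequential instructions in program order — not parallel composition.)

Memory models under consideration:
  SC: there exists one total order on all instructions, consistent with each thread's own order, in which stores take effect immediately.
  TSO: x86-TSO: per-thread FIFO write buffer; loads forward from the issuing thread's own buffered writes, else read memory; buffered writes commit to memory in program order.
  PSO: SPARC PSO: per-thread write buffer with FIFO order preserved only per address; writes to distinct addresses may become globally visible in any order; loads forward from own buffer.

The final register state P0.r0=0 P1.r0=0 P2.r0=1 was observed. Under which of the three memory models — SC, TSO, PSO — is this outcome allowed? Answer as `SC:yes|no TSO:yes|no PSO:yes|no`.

SC:no TSO:yes PSO:yes

outcome vector order: (P0.r0,P1.r0,P2.r0)
under SC → (0,1,1); (0,1,2); (1,0,1); (1,0,2); (1,1,1); (1,1,2); (2,0,2); (2,1,1); (2,1,2)
under TSO → (0,0,1); (0,0,2); (0,1,1); (0,1,2); (1,0,1); (1,0,2); (1,1,1); (1,1,2); (2,0,1); (2,0,2); (2,1,1); (2,1,2)
under PSO → (0,0,1); (0,0,2); (0,1,1); (0,1,2); (1,0,1); (1,0,2); (1,1,1); (1,1,2); (2,0,1); (2,0,2); (2,1,1); (2,1,2)
target (0,0,1) ∈ {TSO,PSO}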